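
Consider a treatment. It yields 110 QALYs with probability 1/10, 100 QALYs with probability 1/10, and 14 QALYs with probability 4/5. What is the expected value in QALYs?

32.2 QALYs

EV = 1/10 × 110 + 1/10 × 100 + 4/5 × 14 = 11 + 10 + 11.2 = 32.2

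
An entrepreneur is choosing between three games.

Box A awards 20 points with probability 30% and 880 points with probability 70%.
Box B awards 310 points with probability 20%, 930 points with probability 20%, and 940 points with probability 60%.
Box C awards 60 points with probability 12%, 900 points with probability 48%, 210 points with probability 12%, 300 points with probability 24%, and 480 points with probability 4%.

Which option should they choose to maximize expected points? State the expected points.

Box B (812 points)

Box A = 0.3 × 20 + 0.7 × 880 = 6 + 616 = 622
Box B = 0.2 × 310 + 0.2 × 930 + 0.6 × 940 = 62 + 186 + 564 = 812
Box C = 0.12 × 60 + 0.48 × 900 + 0.12 × 210 + 0.24 × 300 + 0.04 × 480 = 7.2 + 432 + 25.2 + 72 + 19.2 = 555.6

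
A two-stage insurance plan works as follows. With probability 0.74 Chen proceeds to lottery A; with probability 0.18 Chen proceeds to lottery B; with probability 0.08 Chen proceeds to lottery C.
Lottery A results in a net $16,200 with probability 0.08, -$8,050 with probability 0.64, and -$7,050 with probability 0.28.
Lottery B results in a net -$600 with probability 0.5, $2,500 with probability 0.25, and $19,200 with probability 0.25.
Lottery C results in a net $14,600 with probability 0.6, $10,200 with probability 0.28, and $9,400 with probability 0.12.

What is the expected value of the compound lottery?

EV(A) = 0.08 × 16200 + 0.64 × (-8050) + 0.28 × (-7050) = 1296 − 5152 − 1974 = -5830
EV(B) = 0.5 × (-600) + 0.25 × 2500 + 0.25 × 19200 = -300 + 625 + 4800 = 5125
EV(C) = 0.6 × 14600 + 0.28 × 10200 + 0.12 × 9400 = 8760 + 2856 + 1128 = 12744
Overall = 0.74 × (-5830) + 0.18 × 5125 + 0.08 × 12744 = -4314.2 + 922.5 + 1019.52 = -2372.18

-$2,372.18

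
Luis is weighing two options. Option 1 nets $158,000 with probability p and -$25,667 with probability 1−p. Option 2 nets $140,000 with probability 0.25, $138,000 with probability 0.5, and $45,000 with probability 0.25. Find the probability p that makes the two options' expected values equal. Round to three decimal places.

EV(Option 2) = 0.25 × 140000 + 0.5 × 138000 + 0.25 × 45000 = 35000 + 69000 + 11250 = 115250
p·158000 + (1−p)·(-25667) = 115250
183667p − 25667 = 115250
p = (115250 + 25667) / 183667

p = 0.767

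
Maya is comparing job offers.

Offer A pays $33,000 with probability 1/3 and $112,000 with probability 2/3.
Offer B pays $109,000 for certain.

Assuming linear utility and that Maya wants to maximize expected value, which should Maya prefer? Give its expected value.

Offer A = 1/3 × 33000 + 2/3 × 112000 = 11000 + 74666.6667 = 85666.6667
Offer B: 109000 (certain)

Offer B ($109,000)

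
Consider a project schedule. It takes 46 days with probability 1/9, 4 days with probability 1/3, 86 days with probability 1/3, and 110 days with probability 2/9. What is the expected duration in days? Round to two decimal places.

59.56 days

EV = 1/9 × 46 + 1/3 × 4 + 1/3 × 86 + 2/9 × 110 = 5.1111 + 1.3333 + 28.6667 + 24.4444 = 59.5556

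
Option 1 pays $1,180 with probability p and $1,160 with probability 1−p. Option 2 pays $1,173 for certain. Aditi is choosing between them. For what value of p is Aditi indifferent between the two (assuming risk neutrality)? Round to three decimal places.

p = 0.650

p·1180 + (1−p)·1160 = 1173
20p + 1160 = 1173
p = (1173 − 1160) / 20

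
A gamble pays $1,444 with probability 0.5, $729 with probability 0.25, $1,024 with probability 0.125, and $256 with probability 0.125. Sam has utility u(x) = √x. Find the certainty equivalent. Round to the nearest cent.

$1,008.06

E[u] = 0.5·√1444 + 0.25·√729 + 0.125·√1024 + 0.125·√256 = 0.5·38 + 0.25·27 + 0.125·32 + 0.125·16 = 31.75
CE = (31.75)² = 1008.0625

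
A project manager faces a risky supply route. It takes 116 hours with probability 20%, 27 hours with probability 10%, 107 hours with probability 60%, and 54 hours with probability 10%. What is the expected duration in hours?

EV = 0.2 × 116 + 0.1 × 27 + 0.6 × 107 + 0.1 × 54 = 23.2 + 2.7 + 64.2 + 5.4 = 95.5

95.5 hours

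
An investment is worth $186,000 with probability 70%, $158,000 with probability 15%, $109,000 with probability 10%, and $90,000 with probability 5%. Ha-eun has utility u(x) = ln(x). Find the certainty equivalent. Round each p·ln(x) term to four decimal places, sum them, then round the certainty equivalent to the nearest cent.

E[u] = 0.7·ln(186000) + 0.15·ln(158000) + 0.1·ln(109000) + 0.05·ln(90000) = 8.4935 + 1.7956 + 1.1599 + 0.5704 = 12.0194
CE = e^12.0194 ≈ 165943.06

$165,943.06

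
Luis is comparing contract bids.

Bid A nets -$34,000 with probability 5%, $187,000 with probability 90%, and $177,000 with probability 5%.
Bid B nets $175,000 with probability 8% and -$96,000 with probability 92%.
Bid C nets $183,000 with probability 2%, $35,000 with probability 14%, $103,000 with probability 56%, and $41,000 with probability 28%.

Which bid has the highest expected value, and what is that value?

Bid A ($175,450)

Bid A = 0.05 × (-34000) + 0.9 × 187000 + 0.05 × 177000 = -1700 + 168300 + 8850 = 175450
Bid B = 0.08 × 175000 + 0.92 × (-96000) = 14000 − 88320 = -74320
Bid C = 0.02 × 183000 + 0.14 × 35000 + 0.56 × 103000 + 0.28 × 41000 = 3660 + 4900 + 57680 + 11480 = 77720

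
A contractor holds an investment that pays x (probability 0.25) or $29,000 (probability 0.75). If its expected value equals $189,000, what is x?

0.25·x + 0.75·29000 = 189000
0.25·x = 189000 − 21750 = 167250
x = 167250 / 0.25 = 669000

x = $669,000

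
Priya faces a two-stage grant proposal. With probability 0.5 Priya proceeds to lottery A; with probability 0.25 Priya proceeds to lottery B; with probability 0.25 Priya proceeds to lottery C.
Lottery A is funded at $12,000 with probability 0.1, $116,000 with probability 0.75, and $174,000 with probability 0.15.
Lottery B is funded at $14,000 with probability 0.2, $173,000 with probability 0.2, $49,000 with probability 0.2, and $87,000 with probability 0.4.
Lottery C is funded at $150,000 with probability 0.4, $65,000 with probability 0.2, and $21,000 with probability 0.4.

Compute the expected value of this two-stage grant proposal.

$98,000

EV(A) = 0.1 × 12000 + 0.75 × 116000 + 0.15 × 174000 = 1200 + 87000 + 26100 = 114300
EV(B) = 0.2 × 14000 + 0.2 × 173000 + 0.2 × 49000 + 0.4 × 87000 = 2800 + 34600 + 9800 + 34800 = 82000
EV(C) = 0.4 × 150000 + 0.2 × 65000 + 0.4 × 21000 = 60000 + 13000 + 8400 = 81400
Overall = 0.5 × 114300 + 0.25 × 82000 + 0.25 × 81400 = 57150 + 20500 + 20350 = 98000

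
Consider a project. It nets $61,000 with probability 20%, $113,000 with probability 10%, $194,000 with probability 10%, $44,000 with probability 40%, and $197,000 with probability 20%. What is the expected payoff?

EV = 0.2 × 61000 + 0.1 × 113000 + 0.1 × 194000 + 0.4 × 44000 + 0.2 × 197000 = 12200 + 11300 + 19400 + 17600 + 39400 = 99900

$99,900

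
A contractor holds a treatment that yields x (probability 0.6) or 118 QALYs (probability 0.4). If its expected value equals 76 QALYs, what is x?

0.6·x + 0.4·118 = 76
0.6·x = 76 − 47.2 = 28.8
x = 28.8 / 0.6 = 48

x = 48 QALYs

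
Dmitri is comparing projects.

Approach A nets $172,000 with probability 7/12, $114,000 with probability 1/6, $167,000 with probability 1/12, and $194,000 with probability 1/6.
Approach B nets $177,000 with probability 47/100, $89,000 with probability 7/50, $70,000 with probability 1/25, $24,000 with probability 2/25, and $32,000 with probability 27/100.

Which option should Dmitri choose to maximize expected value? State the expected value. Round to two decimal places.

Approach A ($165,583.33)

Approach A = 7/12 × 172000 + 1/6 × 114000 + 1/12 × 167000 + 1/6 × 194000 = 100333.3333 + 19000 + 13916.6667 + 32333.3333 = 165583.3333
Approach B = 47/100 × 177000 + 7/50 × 89000 + 1/25 × 70000 + 2/25 × 24000 + 27/100 × 32000 = 83190 + 12460 + 2800 + 1920 + 8640 = 109010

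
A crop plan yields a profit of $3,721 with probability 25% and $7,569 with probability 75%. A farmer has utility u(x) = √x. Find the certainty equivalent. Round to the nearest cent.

$6,480.25

E[u] = 0.25·√3721 + 0.75·√7569 = 0.25·61 + 0.75·87 = 80.5
CE = (80.5)² = 6480.25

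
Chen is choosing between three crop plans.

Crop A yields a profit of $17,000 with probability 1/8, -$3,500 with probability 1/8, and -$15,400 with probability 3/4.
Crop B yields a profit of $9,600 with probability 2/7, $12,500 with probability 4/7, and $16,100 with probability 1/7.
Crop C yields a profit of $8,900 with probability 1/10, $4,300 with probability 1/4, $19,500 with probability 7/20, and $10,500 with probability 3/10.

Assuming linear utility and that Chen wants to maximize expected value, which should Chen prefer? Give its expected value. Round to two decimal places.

Crop B ($12,185.71)

Crop A = 1/8 × 17000 + 1/8 × (-3500) + 3/4 × (-15400) = 2125 − 437.5 − 11550 = -9862.5
Crop B = 2/7 × 9600 + 4/7 × 12500 + 1/7 × 16100 = 2742.8571 + 7142.8571 + 2300 = 12185.7143
Crop C = 1/10 × 8900 + 1/4 × 4300 + 7/20 × 19500 + 3/10 × 10500 = 890 + 1075 + 6825 + 3150 = 11940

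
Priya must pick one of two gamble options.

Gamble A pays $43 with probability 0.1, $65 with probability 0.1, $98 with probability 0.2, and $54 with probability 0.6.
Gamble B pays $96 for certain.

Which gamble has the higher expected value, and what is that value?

Gamble A = 0.1 × 43 + 0.1 × 65 + 0.2 × 98 + 0.6 × 54 = 4.3 + 6.5 + 19.6 + 32.4 = 62.8
Gamble B: 96 (certain)

Gamble B ($96)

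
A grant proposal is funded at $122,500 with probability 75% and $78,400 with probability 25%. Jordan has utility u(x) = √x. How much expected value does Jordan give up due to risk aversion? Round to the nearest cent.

$918.75

E[u] = 0.75·√122500 + 0.25·√78400 = 0.75·350 + 0.25·280 = 332.5
CE = (332.5)² = 110556.25
Risk premium = EV − CE = 111475 − 110556.25 = 918.75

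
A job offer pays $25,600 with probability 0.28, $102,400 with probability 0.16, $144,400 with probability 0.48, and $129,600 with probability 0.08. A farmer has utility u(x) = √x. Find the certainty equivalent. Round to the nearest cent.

$94,371.84

E[u] = 0.28·√25600 + 0.16·√102400 + 0.48·√144400 + 0.08·√129600 = 0.28·160 + 0.16·320 + 0.48·380 + 0.08·360 = 307.2
CE = (307.2)² = 94371.84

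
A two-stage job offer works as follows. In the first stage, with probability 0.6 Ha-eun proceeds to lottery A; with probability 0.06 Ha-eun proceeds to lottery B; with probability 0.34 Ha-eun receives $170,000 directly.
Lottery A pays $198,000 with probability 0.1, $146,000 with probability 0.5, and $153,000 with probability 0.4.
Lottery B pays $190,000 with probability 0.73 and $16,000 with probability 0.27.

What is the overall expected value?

$158,781.20

EV(A) = 0.1 × 198000 + 0.5 × 146000 + 0.4 × 153000 = 19800 + 73000 + 61200 = 154000
EV(B) = 0.73 × 190000 + 0.27 × 16000 = 138700 + 4320 = 143020
Branch C: 170000 (certain)
Overall = 0.6 × 154000 + 0.06 × 143020 + 0.34 × 170000 = 92400 + 8581.2 + 57800 = 158781.2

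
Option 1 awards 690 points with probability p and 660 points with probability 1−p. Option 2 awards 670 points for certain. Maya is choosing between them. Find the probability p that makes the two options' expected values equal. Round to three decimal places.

p·690 + (1−p)·660 = 670
30p + 660 = 670
p = (670 − 660) / 30

p = 0.333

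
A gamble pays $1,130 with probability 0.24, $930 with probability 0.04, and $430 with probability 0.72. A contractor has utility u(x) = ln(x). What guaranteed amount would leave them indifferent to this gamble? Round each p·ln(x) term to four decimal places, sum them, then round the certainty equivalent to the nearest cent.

$559.20

E[u] = 0.24·ln(1130) + 0.04·ln(930) + 0.72·ln(430) = 1.6872 + 0.2734 + 4.3659 = 6.3265
CE = e^6.3265 ≈ 559.20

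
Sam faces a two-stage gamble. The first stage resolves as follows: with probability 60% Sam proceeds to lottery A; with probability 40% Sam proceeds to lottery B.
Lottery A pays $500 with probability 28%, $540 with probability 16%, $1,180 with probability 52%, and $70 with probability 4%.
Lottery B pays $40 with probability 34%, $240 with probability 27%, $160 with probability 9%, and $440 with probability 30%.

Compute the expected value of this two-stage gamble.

$595.60

EV(A) = 0.28 × 500 + 0.16 × 540 + 0.52 × 1180 + 0.04 × 70 = 140 + 86.4 + 613.6 + 2.8 = 842.8
EV(B) = 0.34 × 40 + 0.27 × 240 + 0.09 × 160 + 0.3 × 440 = 13.6 + 64.8 + 14.4 + 132 = 224.8
Overall = 0.6 × 842.8 + 0.4 × 224.8 = 505.68 + 89.92 = 595.6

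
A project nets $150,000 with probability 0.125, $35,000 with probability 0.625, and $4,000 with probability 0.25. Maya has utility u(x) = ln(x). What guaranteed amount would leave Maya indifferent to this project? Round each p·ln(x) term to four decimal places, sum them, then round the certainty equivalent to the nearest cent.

$24,408.82

E[u] = 0.125·ln(150000) + 0.625·ln(35000) + 0.25·ln(4000) = 1.4898 + 6.5394 + 2.0735 = 10.1027
CE = e^10.1027 ≈ 24408.82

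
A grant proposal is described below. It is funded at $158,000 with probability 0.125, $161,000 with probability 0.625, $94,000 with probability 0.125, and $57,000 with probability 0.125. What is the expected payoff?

$139,250

EV = 0.125 × 158000 + 0.625 × 161000 + 0.125 × 94000 + 0.125 × 57000 = 19750 + 100625 + 11750 + 7125 = 139250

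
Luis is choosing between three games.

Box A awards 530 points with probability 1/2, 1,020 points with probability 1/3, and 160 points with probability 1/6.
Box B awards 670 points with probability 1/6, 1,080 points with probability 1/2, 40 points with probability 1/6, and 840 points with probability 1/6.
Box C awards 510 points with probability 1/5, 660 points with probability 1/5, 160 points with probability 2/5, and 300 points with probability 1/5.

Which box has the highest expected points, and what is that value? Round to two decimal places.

Box A = 1/2 × 530 + 1/3 × 1020 + 1/6 × 160 = 265 + 340 + 26.6667 = 631.6667
Box B = 1/6 × 670 + 1/2 × 1080 + 1/6 × 40 + 1/6 × 840 = 111.6667 + 540 + 6.6667 + 140 = 798.3333
Box C = 1/5 × 510 + 1/5 × 660 + 2/5 × 160 + 1/5 × 300 = 102 + 132 + 64 + 60 = 358

Box B (798.33 points)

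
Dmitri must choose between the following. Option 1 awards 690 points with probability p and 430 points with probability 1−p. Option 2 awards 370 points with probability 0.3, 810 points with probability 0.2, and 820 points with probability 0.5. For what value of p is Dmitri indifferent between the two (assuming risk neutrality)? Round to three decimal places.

p = 0.973

EV(Option 2) = 0.3 × 370 + 0.2 × 810 + 0.5 × 820 = 111 + 162 + 410 = 683
p·690 + (1−p)·430 = 683
260p + 430 = 683
p = (683 − 430) / 260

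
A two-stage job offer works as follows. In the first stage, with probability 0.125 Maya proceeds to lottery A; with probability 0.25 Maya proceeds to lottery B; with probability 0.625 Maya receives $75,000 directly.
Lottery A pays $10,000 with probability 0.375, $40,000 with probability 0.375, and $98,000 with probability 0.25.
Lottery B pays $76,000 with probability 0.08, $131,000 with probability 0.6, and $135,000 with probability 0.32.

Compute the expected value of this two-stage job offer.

EV(A) = 0.375 × 10000 + 0.375 × 40000 + 0.25 × 98000 = 3750 + 15000 + 24500 = 43250
EV(B) = 0.08 × 76000 + 0.6 × 131000 + 0.32 × 135000 = 6080 + 78600 + 43200 = 127880
Branch C: 75000 (certain)
Overall = 0.125 × 43250 + 0.25 × 127880 + 0.625 × 75000 = 5406.25 + 31970 + 46875 = 84251.25

$84,251.25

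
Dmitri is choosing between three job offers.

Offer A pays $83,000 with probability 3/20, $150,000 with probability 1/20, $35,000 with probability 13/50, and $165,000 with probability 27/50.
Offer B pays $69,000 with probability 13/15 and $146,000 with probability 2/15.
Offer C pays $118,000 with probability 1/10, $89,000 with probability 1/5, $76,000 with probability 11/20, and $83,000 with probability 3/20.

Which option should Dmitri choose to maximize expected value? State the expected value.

Offer A ($118,150)

Offer A = 3/20 × 83000 + 1/20 × 150000 + 13/50 × 35000 + 27/50 × 165000 = 12450 + 7500 + 9100 + 89100 = 118150
Offer B = 13/15 × 69000 + 2/15 × 146000 = 59800 + 19466.6667 = 79266.6667
Offer C = 1/10 × 118000 + 1/5 × 89000 + 11/20 × 76000 + 3/20 × 83000 = 11800 + 17800 + 41800 + 12450 = 83850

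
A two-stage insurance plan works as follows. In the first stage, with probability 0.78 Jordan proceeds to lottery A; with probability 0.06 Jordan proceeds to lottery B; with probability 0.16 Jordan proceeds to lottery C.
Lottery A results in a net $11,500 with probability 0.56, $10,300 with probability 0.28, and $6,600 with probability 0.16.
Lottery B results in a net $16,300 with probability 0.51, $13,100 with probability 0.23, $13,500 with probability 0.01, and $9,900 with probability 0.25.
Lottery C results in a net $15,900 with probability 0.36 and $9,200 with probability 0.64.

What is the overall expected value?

EV(A) = 0.56 × 11500 + 0.28 × 10300 + 0.16 × 6600 = 6440 + 2884 + 1056 = 10380
EV(B) = 0.51 × 16300 + 0.23 × 13100 + 0.01 × 13500 + 0.25 × 9900 = 8313 + 3013 + 135 + 2475 = 13936
EV(C) = 0.36 × 15900 + 0.64 × 9200 = 5724 + 5888 = 11612
Overall = 0.78 × 10380 + 0.06 × 13936 + 0.16 × 11612 = 8096.4 + 836.16 + 1857.92 = 10790.48

$10,790.48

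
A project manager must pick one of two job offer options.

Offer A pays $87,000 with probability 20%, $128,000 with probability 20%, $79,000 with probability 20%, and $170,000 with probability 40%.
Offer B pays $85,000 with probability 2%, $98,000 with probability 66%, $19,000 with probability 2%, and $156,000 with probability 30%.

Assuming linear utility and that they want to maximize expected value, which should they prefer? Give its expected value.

Offer A ($126,800)

Offer A = 0.2 × 87000 + 0.2 × 128000 + 0.2 × 79000 + 0.4 × 170000 = 17400 + 25600 + 15800 + 68000 = 126800
Offer B = 0.02 × 85000 + 0.66 × 98000 + 0.02 × 19000 + 0.3 × 156000 = 1700 + 64680 + 380 + 46800 = 113560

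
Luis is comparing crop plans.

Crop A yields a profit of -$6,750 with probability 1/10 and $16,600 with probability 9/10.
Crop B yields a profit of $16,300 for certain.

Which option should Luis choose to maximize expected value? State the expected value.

Crop A = 1/10 × (-6750) + 9/10 × 16600 = -675 + 14940 = 14265
Crop B: 16300 (certain)

Crop B ($16,300)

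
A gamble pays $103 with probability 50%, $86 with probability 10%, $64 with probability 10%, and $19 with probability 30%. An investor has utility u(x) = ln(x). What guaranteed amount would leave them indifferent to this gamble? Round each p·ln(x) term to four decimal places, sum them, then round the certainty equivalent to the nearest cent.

$58.09

E[u] = 0.5·ln(103) + 0.1·ln(86) + 0.1·ln(64) + 0.3·ln(19) = 2.3174 + 0.4454 + 0.4159 + 0.8833 = 4.0620
CE = e^4.0620 ≈ 58.09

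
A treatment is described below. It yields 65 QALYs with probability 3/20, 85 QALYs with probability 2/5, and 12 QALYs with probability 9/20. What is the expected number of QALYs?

49.15 QALYs

EV = 3/20 × 65 + 2/5 × 85 + 9/20 × 12 = 9.75 + 34 + 5.4 = 49.15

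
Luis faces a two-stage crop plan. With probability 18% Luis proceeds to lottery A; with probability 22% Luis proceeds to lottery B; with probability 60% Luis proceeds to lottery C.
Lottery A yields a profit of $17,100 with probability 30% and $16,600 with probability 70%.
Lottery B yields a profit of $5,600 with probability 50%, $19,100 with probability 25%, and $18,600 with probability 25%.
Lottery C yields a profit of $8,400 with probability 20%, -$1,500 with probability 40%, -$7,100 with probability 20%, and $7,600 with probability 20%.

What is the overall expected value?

$6,412.50

EV(A) = 0.3 × 17100 + 0.7 × 16600 = 5130 + 11620 = 16750
EV(B) = 0.5 × 5600 + 0.25 × 19100 + 0.25 × 18600 = 2800 + 4775 + 4650 = 12225
EV(C) = 0.2 × 8400 + 0.4 × (-1500) + 0.2 × (-7100) + 0.2 × 7600 = 1680 − 600 − 1420 + 1520 = 1180
Overall = 0.18 × 16750 + 0.22 × 12225 + 0.6 × 1180 = 3015 + 2689.5 + 708 = 6412.5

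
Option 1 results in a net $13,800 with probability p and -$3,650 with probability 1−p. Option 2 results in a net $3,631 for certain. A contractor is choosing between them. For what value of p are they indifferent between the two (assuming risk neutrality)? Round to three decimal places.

p·13800 + (1−p)·(-3650) = 3631
17450p − 3650 = 3631
p = (3631 + 3650) / 17450

p = 0.417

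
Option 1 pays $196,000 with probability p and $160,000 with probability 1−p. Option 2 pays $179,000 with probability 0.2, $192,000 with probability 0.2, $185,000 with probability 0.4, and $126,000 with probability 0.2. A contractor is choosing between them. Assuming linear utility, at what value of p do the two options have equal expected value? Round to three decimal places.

p = 0.372

EV(Option 2) = 0.2 × 179000 + 0.2 × 192000 + 0.4 × 185000 + 0.2 × 126000 = 35800 + 38400 + 74000 + 25200 = 173400
p·196000 + (1−p)·160000 = 173400
36000p + 160000 = 173400
p = (173400 − 160000) / 36000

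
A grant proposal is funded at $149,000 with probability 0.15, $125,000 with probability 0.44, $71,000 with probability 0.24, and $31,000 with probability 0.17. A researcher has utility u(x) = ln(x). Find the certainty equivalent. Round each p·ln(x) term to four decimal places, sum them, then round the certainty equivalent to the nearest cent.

$88,406.43

E[u] = 0.15·ln(149000) + 0.44·ln(125000) + 0.24·ln(71000) + 0.17·ln(31000) = 1.7868 + 5.1639 + 2.6809 + 1.7581 = 11.3897
CE = e^11.3897 ≈ 88406.43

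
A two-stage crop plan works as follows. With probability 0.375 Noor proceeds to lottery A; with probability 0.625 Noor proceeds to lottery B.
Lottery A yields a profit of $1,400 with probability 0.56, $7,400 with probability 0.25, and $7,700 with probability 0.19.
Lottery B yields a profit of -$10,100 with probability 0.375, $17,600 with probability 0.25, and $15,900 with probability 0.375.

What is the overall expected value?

$5,645.75

EV(A) = 0.56 × 1400 + 0.25 × 7400 + 0.19 × 7700 = 784 + 1850 + 1463 = 4097
EV(B) = 0.375 × (-10100) + 0.25 × 17600 + 0.375 × 15900 = -3787.5 + 4400 + 5962.5 = 6575
Overall = 0.375 × 4097 + 0.625 × 6575 = 1536.375 + 4109.375 = 5645.75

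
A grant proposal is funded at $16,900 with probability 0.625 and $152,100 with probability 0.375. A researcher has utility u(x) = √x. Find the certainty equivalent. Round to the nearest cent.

$51,756.25

E[u] = 0.625·√16900 + 0.375·√152100 = 0.625·130 + 0.375·390 = 227.5
CE = (227.5)² = 51756.25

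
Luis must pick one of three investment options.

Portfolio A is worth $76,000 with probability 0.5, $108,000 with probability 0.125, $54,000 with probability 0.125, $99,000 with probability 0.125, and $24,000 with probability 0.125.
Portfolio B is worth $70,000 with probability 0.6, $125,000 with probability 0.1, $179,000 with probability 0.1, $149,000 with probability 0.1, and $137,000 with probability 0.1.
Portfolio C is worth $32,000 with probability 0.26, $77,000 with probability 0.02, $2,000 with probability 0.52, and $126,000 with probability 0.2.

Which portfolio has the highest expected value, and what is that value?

Portfolio B ($101,000)

Portfolio A = 0.5 × 76000 + 0.125 × 108000 + 0.125 × 54000 + 0.125 × 99000 + 0.125 × 24000 = 38000 + 13500 + 6750 + 12375 + 3000 = 73625
Portfolio B = 0.6 × 70000 + 0.1 × 125000 + 0.1 × 179000 + 0.1 × 149000 + 0.1 × 137000 = 42000 + 12500 + 17900 + 14900 + 13700 = 101000
Portfolio C = 0.26 × 32000 + 0.02 × 77000 + 0.52 × 2000 + 0.2 × 126000 = 8320 + 1540 + 1040 + 25200 = 36100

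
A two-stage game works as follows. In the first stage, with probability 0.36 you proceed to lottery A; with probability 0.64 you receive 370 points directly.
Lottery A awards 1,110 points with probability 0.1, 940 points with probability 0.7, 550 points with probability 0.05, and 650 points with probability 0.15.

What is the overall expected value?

558.64 points

EV(A) = 0.1 × 1110 + 0.7 × 940 + 0.05 × 550 + 0.15 × 650 = 111 + 658 + 27.5 + 97.5 = 894
Branch B: 370 (certain)
Overall = 0.36 × 894 + 0.64 × 370 = 321.84 + 236.8 = 558.64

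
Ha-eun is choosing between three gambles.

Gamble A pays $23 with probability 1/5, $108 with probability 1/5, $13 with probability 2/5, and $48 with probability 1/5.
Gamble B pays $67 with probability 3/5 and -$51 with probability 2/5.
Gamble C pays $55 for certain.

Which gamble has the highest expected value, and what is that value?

Gamble C ($55)

Gamble A = 1/5 × 23 + 1/5 × 108 + 2/5 × 13 + 1/5 × 48 = 4.6 + 21.6 + 5.2 + 9.6 = 41
Gamble B = 3/5 × 67 + 2/5 × (-51) = 40.2 − 20.4 = 19.8
Gamble C: 55 (certain)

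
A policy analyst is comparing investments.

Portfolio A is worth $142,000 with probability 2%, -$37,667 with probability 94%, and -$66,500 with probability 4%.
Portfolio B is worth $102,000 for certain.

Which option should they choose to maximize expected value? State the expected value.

Portfolio A = 0.02 × 142000 + 0.94 × (-37667) + 0.04 × (-66500) = 2840 − 35406.98 − 2660 = -35226.98
Portfolio B: 102000 (certain)

Portfolio B ($102,000)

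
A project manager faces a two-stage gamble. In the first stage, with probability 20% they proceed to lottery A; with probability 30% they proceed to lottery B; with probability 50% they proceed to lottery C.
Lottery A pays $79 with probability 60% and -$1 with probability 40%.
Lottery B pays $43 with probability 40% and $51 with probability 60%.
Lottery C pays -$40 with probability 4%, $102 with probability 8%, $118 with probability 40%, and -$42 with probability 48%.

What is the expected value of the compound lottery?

EV(A) = 0.6 × 79 + 0.4 × (-1) = 47.4 − 0.4 = 47
EV(B) = 0.4 × 43 + 0.6 × 51 = 17.2 + 30.6 = 47.8
EV(C) = 0.04 × (-40) + 0.08 × 102 + 0.4 × 118 + 0.48 × (-42) = -1.6 + 8.16 + 47.2 − 20.16 = 33.6
Overall = 0.2 × 47 + 0.3 × 47.8 + 0.5 × 33.6 = 9.4 + 14.34 + 16.8 = 40.54

$40.54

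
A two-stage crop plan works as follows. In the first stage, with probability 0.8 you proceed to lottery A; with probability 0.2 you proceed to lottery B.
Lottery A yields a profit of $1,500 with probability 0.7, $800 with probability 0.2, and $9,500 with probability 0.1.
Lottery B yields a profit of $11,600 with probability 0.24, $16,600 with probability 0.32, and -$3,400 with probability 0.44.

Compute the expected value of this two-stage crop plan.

EV(A) = 0.7 × 1500 + 0.2 × 800 + 0.1 × 9500 = 1050 + 160 + 950 = 2160
EV(B) = 0.24 × 11600 + 0.32 × 16600 + 0.44 × (-3400) = 2784 + 5312 − 1496 = 6600
Overall = 0.8 × 2160 + 0.2 × 6600 = 1728 + 1320 = 3048

$3,048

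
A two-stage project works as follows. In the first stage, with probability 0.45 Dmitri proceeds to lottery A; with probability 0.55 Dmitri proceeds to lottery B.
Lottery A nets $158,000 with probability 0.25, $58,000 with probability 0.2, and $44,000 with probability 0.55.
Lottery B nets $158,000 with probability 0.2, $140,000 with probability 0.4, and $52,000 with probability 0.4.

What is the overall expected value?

EV(A) = 0.25 × 158000 + 0.2 × 58000 + 0.55 × 44000 = 39500 + 11600 + 24200 = 75300
EV(B) = 0.2 × 158000 + 0.4 × 140000 + 0.4 × 52000 = 31600 + 56000 + 20800 = 108400
Overall = 0.45 × 75300 + 0.55 × 108400 = 33885 + 59620 = 93505

$93,505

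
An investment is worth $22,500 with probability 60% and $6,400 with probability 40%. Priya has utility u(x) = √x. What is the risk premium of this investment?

E[u] = 0.6·√22500 + 0.4·√6400 = 0.6·150 + 0.4·80 = 122
CE = (122)² = 14884
Risk premium = EV − CE = 16060 − 14884 = 1176

$1,176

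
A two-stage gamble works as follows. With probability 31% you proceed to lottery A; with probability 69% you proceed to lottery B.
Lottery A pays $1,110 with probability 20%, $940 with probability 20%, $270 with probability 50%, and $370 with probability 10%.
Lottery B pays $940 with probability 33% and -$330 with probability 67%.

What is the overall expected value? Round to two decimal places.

EV(A) = 0.2 × 1110 + 0.2 × 940 + 0.5 × 270 + 0.1 × 370 = 222 + 188 + 135 + 37 = 582
EV(B) = 0.33 × 940 + 0.67 × (-330) = 310.2 − 221.1 = 89.1
Overall = 0.31 × 582 + 0.69 × 89.1 = 180.42 + 61.479 = 241.899

$241.90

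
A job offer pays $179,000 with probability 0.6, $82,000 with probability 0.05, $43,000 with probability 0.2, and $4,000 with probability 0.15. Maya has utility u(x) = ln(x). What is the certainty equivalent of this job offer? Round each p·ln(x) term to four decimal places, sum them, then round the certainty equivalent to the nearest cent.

E[u] = 0.6·ln(179000) + 0.05·ln(82000) + 0.2·ln(43000) + 0.15·ln(4000) = 7.2571 + 0.5657 + 2.1338 + 1.2441 = 11.2007
CE = e^11.2007 ≈ 73181.65

$73,181.65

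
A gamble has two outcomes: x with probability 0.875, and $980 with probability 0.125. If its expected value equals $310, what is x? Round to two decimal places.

0.875·x + 0.125·980 = 310
0.875·x = 310 − 122.5 = 187.5
x = 187.5 / 0.875 = 214.2857

x = $214.29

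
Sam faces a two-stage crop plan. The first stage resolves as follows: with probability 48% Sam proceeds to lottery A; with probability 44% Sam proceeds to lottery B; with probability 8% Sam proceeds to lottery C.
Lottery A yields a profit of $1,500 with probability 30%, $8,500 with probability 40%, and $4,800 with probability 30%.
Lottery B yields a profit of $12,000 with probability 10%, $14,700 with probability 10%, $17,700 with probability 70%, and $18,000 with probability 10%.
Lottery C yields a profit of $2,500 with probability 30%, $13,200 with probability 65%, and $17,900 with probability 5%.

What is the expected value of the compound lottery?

$10,775.60

EV(A) = 0.3 × 1500 + 0.4 × 8500 + 0.3 × 4800 = 450 + 3400 + 1440 = 5290
EV(B) = 0.1 × 12000 + 0.1 × 14700 + 0.7 × 17700 + 0.1 × 18000 = 1200 + 1470 + 12390 + 1800 = 16860
EV(C) = 0.3 × 2500 + 0.65 × 13200 + 0.05 × 17900 = 750 + 8580 + 895 = 10225
Overall = 0.48 × 5290 + 0.44 × 16860 + 0.08 × 10225 = 2539.2 + 7418.4 + 818 = 10775.6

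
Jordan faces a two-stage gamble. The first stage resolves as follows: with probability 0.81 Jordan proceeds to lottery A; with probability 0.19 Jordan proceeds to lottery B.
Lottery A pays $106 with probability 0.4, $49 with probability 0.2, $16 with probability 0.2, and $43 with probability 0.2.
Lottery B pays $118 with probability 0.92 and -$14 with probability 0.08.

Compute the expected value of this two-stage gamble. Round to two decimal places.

$72.25

EV(A) = 0.4 × 106 + 0.2 × 49 + 0.2 × 16 + 0.2 × 43 = 42.4 + 9.8 + 3.2 + 8.6 = 64
EV(B) = 0.92 × 118 + 0.08 × (-14) = 108.56 − 1.12 = 107.44
Overall = 0.81 × 64 + 0.19 × 107.44 = 51.84 + 20.4136 = 72.2536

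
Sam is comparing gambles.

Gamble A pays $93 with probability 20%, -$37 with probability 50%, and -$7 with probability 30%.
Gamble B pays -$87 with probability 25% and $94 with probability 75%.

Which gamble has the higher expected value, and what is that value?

Gamble B ($48.75)

Gamble A = 0.2 × 93 + 0.5 × (-37) + 0.3 × (-7) = 18.6 − 18.5 − 2.1 = -2
Gamble B = 0.25 × (-87) + 0.75 × 94 = -21.75 + 70.5 = 48.75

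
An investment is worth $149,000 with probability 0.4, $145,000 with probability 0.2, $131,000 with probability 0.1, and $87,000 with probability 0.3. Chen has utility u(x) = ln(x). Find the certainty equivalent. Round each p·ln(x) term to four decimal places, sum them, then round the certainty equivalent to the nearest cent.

$124,492.41

E[u] = 0.4·ln(149000) + 0.2·ln(145000) + 0.1·ln(131000) + 0.3·ln(87000) = 4.7647 + 2.3769 + 1.1783 + 3.4121 = 11.7320
CE = e^11.7320 ≈ 124492.41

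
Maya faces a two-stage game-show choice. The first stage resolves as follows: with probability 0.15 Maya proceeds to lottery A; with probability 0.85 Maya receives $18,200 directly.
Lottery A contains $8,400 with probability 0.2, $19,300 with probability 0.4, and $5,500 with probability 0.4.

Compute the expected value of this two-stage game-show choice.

$17,210

EV(A) = 0.2 × 8400 + 0.4 × 19300 + 0.4 × 5500 = 1680 + 7720 + 2200 = 11600
Branch B: 18200 (certain)
Overall = 0.15 × 11600 + 0.85 × 18200 = 1740 + 15470 = 17210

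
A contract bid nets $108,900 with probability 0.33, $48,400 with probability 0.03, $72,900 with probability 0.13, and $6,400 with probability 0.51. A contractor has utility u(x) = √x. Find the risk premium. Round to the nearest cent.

E[u] = 0.33·√108900 + 0.03·√48400 + 0.13·√72900 + 0.51·√6400 = 0.33·330 + 0.03·220 + 0.13·270 + 0.51·80 = 191.4
CE = (191.4)² = 36633.96
Risk premium = EV − CE = 50130 − 36633.96 = 13496.04

$13,496.04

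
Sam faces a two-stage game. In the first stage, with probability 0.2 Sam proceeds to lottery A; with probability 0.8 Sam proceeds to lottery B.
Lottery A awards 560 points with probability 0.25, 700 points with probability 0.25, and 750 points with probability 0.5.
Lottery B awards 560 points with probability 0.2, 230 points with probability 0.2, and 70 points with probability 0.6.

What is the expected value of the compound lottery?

EV(A) = 0.25 × 560 + 0.25 × 700 + 0.5 × 750 = 140 + 175 + 375 = 690
EV(B) = 0.2 × 560 + 0.2 × 230 + 0.6 × 70 = 112 + 46 + 42 = 200
Overall = 0.2 × 690 + 0.8 × 200 = 138 + 160 = 298

298 points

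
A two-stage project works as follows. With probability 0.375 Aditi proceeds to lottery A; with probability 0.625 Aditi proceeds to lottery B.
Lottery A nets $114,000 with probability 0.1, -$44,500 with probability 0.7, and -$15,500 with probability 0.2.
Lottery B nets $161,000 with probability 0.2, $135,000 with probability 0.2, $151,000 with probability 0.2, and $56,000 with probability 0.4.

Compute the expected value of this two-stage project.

EV(A) = 0.1 × 114000 + 0.7 × (-44500) + 0.2 × (-15500) = 11400 − 31150 − 3100 = -22850
EV(B) = 0.2 × 161000 + 0.2 × 135000 + 0.2 × 151000 + 0.4 × 56000 = 32200 + 27000 + 30200 + 22400 = 111800
Overall = 0.375 × (-22850) + 0.625 × 111800 = -8568.75 + 69875 = 61306.25

$61,306.25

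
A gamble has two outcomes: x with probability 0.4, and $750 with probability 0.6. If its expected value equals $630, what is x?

x = $450

0.4·x + 0.6·750 = 630
0.4·x = 630 − 450 = 180
x = 180 / 0.4 = 450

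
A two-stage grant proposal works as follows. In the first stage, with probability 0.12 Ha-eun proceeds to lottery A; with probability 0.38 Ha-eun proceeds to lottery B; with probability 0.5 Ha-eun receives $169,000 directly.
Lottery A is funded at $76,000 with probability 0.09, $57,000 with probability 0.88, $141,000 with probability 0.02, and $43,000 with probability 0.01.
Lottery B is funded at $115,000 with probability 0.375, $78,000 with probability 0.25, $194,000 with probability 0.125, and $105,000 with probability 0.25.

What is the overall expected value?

EV(A) = 0.09 × 76000 + 0.88 × 57000 + 0.02 × 141000 + 0.01 × 43000 = 6840 + 50160 + 2820 + 430 = 60250
EV(B) = 0.375 × 115000 + 0.25 × 78000 + 0.125 × 194000 + 0.25 × 105000 = 43125 + 19500 + 24250 + 26250 = 113125
Branch C: 169000 (certain)
Overall = 0.12 × 60250 + 0.38 × 113125 + 0.5 × 169000 = 7230 + 42987.5 + 84500 = 134717.5

$134,717.50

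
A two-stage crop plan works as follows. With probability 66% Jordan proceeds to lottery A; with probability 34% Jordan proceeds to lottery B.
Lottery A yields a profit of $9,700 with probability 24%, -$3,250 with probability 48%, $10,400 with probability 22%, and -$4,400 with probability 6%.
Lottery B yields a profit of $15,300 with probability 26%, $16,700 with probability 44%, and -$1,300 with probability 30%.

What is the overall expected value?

EV(A) = 0.24 × 9700 + 0.48 × (-3250) + 0.22 × 10400 + 0.06 × (-4400) = 2328 − 1560 + 2288 − 264 = 2792
EV(B) = 0.26 × 15300 + 0.44 × 16700 + 0.3 × (-1300) = 3978 + 7348 − 390 = 10936
Overall = 0.66 × 2792 + 0.34 × 10936 = 1842.72 + 3718.24 = 5560.96

$5,560.96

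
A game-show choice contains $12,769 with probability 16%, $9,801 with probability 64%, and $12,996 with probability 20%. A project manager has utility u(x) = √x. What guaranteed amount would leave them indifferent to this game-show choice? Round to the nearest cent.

$10,865.98

E[u] = 0.16·√12769 + 0.64·√9801 + 0.2·√12996 = 0.16·113 + 0.64·99 + 0.2·114 = 104.24
CE = (104.24)² = 10865.9776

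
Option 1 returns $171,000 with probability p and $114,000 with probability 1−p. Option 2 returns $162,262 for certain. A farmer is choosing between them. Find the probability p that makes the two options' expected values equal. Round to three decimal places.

p = 0.847

p·171000 + (1−p)·114000 = 162262
57000p + 114000 = 162262
p = (162262 − 114000) / 57000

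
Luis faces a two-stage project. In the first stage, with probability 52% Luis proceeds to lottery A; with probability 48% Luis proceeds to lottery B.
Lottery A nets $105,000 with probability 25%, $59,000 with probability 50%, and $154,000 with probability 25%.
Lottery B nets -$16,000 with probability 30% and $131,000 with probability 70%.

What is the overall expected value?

$90,722

EV(A) = 0.25 × 105000 + 0.5 × 59000 + 0.25 × 154000 = 26250 + 29500 + 38500 = 94250
EV(B) = 0.3 × (-16000) + 0.7 × 131000 = -4800 + 91700 = 86900
Overall = 0.52 × 94250 + 0.48 × 86900 = 49010 + 41712 = 90722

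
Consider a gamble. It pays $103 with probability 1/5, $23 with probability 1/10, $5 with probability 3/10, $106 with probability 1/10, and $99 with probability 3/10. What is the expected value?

EV = 1/5 × 103 + 1/10 × 23 + 3/10 × 5 + 1/10 × 106 + 3/10 × 99 = 20.6 + 2.3 + 1.5 + 10.6 + 29.7 = 64.7

$64.70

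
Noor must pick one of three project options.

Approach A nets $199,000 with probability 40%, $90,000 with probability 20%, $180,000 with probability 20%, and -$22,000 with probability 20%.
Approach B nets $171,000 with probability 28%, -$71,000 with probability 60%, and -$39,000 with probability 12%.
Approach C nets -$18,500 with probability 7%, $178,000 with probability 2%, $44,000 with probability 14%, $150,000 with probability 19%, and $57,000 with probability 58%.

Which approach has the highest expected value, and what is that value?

Approach A = 0.4 × 199000 + 0.2 × 90000 + 0.2 × 180000 + 0.2 × (-22000) = 79600 + 18000 + 36000 − 4400 = 129200
Approach B = 0.28 × 171000 + 0.6 × (-71000) + 0.12 × (-39000) = 47880 − 42600 − 4680 = 600
Approach C = 0.07 × (-18500) + 0.02 × 178000 + 0.14 × 44000 + 0.19 × 150000 + 0.58 × 57000 = -1295 + 3560 + 6160 + 28500 + 33060 = 69985

Approach A ($129,200)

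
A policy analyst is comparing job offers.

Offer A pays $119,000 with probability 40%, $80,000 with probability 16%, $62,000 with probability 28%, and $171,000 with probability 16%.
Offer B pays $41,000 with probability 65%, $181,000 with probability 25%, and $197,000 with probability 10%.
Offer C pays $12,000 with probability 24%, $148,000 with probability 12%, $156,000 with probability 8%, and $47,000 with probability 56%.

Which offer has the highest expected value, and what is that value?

Offer A ($105,120)

Offer A = 0.4 × 119000 + 0.16 × 80000 + 0.28 × 62000 + 0.16 × 171000 = 47600 + 12800 + 17360 + 27360 = 105120
Offer B = 0.65 × 41000 + 0.25 × 181000 + 0.1 × 197000 = 26650 + 45250 + 19700 = 91600
Offer C = 0.24 × 12000 + 0.12 × 148000 + 0.08 × 156000 + 0.56 × 47000 = 2880 + 17760 + 12480 + 26320 = 59440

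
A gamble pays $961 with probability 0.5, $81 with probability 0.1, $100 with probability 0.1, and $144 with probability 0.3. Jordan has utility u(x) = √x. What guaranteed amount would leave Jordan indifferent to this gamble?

E[u] = 0.5·√961 + 0.1·√81 + 0.1·√100 + 0.3·√144 = 0.5·31 + 0.1·9 + 0.1·10 + 0.3·12 = 21
CE = (21)² = 441

$441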